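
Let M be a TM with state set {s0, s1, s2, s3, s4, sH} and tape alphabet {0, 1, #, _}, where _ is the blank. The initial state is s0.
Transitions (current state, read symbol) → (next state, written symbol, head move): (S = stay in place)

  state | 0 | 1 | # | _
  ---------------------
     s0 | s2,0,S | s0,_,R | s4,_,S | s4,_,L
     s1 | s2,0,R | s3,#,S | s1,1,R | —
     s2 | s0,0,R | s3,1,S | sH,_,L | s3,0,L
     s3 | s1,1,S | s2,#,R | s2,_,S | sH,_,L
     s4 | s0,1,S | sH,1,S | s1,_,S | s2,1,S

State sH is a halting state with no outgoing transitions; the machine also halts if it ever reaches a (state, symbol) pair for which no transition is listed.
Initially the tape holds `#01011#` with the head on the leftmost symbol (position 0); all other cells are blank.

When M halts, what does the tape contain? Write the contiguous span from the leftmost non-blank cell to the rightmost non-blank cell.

s0 | [#]01011#_   read # → write _, move S, go to s4
s4 | [_]01011#_   read _ → write 1, move S, go to s2
s2 | [1]01011#_   read 1 → write 1, move S, go to s3
s3 | [1]01011#_   read 1 → write #, move R, go to s2
s2 | #[0]1011#_   read 0 → write 0, move R, go to s0
s0 | #0[1]011#_   read 1 → write _, move R, go to s0
s0 | #0_[0]11#_   read 0 → write 0, move S, go to s2
s2 | #0_[0]11#_   read 0 → write 0, move R, go to s0
s0 | #0_0[1]1#_   read 1 → write _, move R, go to s0
s0 | #0_0_[1]#_   read 1 → write _, move R, go to s0
s0 | #0_0__[#]_   read # → write _, move S, go to s4
s4 | #0_0__[_]_   read _ → write 1, move S, go to s2
s2 | #0_0__[1]_   read 1 → write 1, move S, go to s3
s3 | #0_0__[1]_   read 1 → write #, move R, go to s2
s2 | #0_0__#[_]   read _ → write 0, move L, go to s3
s3 | #0_0__[#]0   read # → write _, move S, go to s2
s2 | #0_0__[_]0   read _ → write 0, move L, go to s3
s3 | #0_0_[_]00   read _ → write _, move L, go to sH
sH | #0_0[_]_00
The non-blank tape span at halt is #0_0__00.

#0_0__00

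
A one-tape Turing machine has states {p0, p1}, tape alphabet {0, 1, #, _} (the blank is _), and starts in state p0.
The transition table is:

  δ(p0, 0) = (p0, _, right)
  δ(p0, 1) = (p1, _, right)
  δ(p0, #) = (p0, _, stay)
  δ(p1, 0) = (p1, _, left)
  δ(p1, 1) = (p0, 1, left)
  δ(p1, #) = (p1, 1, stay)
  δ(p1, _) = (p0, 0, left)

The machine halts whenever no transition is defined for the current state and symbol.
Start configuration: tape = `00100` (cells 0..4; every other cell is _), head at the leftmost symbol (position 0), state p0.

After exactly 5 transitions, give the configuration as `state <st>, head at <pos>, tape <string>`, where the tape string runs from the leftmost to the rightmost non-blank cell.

state p0, head at 1, tape 0_0

p0 | [0]0100   read 0 → write _, move right, go to p0
p0 | _[0]100   read 0 → write _, move right, go to p0
p0 | __[1]00   read 1 → write _, move right, go to p1
p1 | ___[0]0   read 0 → write _, move left, go to p1
p1 | __[_]_0   read _ → write 0, move left, go to p0
p0 | _[_]0_0
After 5 steps: state p0, head at 1, tape 0_0.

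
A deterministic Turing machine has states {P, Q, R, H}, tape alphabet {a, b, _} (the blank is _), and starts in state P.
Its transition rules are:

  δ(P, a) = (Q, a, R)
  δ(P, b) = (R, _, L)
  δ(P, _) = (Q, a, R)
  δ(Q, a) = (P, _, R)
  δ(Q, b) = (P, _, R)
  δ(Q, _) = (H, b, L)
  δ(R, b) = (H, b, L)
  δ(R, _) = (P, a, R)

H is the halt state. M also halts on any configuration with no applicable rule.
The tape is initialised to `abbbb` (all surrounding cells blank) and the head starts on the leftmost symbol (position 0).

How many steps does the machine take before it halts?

state=P head=0 tape=[a]bbbb_   (P,a)→(Q,a,R)
state=Q head=1 tape=a[b]bbb_   (Q,b)→(P,_,R)
state=P head=2 tape=a_[b]bb_   (P,b)→(R,_,L)
state=R head=1 tape=a[_]_bb_   (R,_)→(P,a,R)
state=P head=2 tape=aa[_]bb_   (P,_)→(Q,a,R)
state=Q head=3 tape=aaa[b]b_   (Q,b)→(P,_,R)
state=P head=4 tape=aaa_[b]_   (P,b)→(R,_,L)
state=R head=3 tape=aaa[_]__   (R,_)→(P,a,R)
state=P head=4 tape=aaaa[_]_   (P,_)→(Q,a,R)
state=Q head=5 tape=aaaaa[_]   (Q,_)→(H,b,L)
state=H head=4 tape=aaaa[a]b
M halts after 10 transitions.

10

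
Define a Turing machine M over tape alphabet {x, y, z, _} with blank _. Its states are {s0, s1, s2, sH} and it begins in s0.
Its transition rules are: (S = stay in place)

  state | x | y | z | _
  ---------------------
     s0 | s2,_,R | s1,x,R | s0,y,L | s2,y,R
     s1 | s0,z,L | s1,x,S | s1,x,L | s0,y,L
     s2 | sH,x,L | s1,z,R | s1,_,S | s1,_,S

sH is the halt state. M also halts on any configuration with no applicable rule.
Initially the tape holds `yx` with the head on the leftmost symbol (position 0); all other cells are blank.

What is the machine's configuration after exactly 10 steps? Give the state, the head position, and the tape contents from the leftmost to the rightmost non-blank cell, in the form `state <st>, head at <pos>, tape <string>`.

state s1, head at 1, tape xyy

state=s0 head=0 tape=[y]x_   (s0,y)→(s1,x,R)
state=s1 head=1 tape=x[x]_   (s1,x)→(s0,z,L)
state=s0 head=0 tape=[x]z_   (s0,x)→(s2,_,R)
state=s2 head=1 tape=_[z]_   (s2,z)→(s1,_,S)
state=s1 head=1 tape=_[_]_   (s1,_)→(s0,y,L)
state=s0 head=0 tape=[_]y_   (s0,_)→(s2,y,R)
state=s2 head=1 tape=y[y]_   (s2,y)→(s1,z,R)
state=s1 head=2 tape=yz[_]   (s1,_)→(s0,y,L)
state=s0 head=1 tape=y[z]y   (s0,z)→(s0,y,L)
state=s0 head=0 tape=[y]yy   (s0,y)→(s1,x,R)
state=s1 head=1 tape=x[y]y
After 10 steps: state s1, head at 1, tape xyy.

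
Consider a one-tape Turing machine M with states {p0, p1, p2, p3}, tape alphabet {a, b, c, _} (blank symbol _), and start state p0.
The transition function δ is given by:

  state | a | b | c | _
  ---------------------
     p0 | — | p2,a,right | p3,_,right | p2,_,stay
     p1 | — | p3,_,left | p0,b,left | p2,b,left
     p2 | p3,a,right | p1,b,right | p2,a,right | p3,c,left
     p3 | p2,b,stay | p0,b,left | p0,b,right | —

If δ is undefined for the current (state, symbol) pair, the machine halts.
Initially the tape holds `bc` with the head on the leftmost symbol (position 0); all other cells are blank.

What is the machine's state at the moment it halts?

p0 | [b]c__   read b → write a, move right, go to p2
p2 | a[c]__   read c → write a, move right, go to p2
p2 | aa[_]_   read _ → write c, move left, go to p3
p3 | a[a]c_   read a → write b, move stay, go to p2
p2 | a[b]c_   read b → write b, move right, go to p1
p1 | ab[c]_   read c → write b, move left, go to p0
p0 | a[b]b_   read b → write a, move right, go to p2
p2 | aa[b]_   read b → write b, move right, go to p1
p1 | aab[_]   read _ → write b, move left, go to p2
p2 | aa[b]b   read b → write b, move right, go to p1
p1 | aab[b]   read b → write _, move left, go to p3
p3 | aa[b]_   read b → write b, move left, go to p0
p0 | a[a]b_
No transition is defined for (p0, a); M halts in state p0.

p0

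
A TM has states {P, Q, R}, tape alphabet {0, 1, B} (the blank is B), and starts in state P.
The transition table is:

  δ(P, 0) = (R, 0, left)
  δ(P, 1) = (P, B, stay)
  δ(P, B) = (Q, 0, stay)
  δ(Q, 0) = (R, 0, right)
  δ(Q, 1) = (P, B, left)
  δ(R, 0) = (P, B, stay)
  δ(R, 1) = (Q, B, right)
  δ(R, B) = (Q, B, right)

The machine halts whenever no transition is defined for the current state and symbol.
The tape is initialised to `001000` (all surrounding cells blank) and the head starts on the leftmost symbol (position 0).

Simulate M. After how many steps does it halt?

15

state=P head=0 tape=B[0]01000BB   (P,0)→(R,0,left)
state=R head=-1 tape=[B]001000BB   (R,B)→(Q,B,right)
state=Q head=0 tape=B[0]01000BB   (Q,0)→(R,0,right)
state=R head=1 tape=B0[0]1000BB   (R,0)→(P,B,stay)
state=P head=1 tape=B0[B]1000BB   (P,B)→(Q,0,stay)
state=Q head=1 tape=B0[0]1000BB   (Q,0)→(R,0,right)
state=R head=2 tape=B00[1]000BB   (R,1)→(Q,B,right)
state=Q head=3 tape=B00B[0]00BB   (Q,0)→(R,0,right)
state=R head=4 tape=B00B0[0]0BB   (R,0)→(P,B,stay)
state=P head=4 tape=B00B0[B]0BB   (P,B)→(Q,0,stay)
state=Q head=4 tape=B00B0[0]0BB   (Q,0)→(R,0,right)
state=R head=5 tape=B00B00[0]BB   (R,0)→(P,B,stay)
state=P head=5 tape=B00B00[B]BB   (P,B)→(Q,0,stay)
state=Q head=5 tape=B00B00[0]BB   (Q,0)→(R,0,right)
state=R head=6 tape=B00B000[B]B   (R,B)→(Q,B,right)
state=Q head=7 tape=B00B000B[B]
M halts after 15 transitions.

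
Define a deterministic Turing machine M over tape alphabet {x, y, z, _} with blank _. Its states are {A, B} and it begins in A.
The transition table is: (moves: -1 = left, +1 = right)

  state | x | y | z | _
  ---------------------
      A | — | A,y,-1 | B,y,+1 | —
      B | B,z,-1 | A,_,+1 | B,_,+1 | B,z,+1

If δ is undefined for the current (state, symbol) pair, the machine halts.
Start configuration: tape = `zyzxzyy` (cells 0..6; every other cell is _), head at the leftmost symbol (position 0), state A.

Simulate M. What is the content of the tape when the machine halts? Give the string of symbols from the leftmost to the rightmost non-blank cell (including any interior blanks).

A | [z]yzxzyy   read z → write y, move +1, go to B
B | y[y]zxzyy   read y → write _, move +1, go to A
A | y_[z]xzyy   read z → write y, move +1, go to B
B | y_y[x]zyy   read x → write z, move -1, go to B
B | y_[y]zzyy   read y → write _, move +1, go to A
A | y__[z]zyy   read z → write y, move +1, go to B
B | y__y[z]yy   read z → write _, move +1, go to B
B | y__y_[y]y   read y → write _, move +1, go to A
A | y__y__[y]   read y → write y, move -1, go to A
A | y__y_[_]y
The non-blank tape span at halt is y__y__y.

y__y__y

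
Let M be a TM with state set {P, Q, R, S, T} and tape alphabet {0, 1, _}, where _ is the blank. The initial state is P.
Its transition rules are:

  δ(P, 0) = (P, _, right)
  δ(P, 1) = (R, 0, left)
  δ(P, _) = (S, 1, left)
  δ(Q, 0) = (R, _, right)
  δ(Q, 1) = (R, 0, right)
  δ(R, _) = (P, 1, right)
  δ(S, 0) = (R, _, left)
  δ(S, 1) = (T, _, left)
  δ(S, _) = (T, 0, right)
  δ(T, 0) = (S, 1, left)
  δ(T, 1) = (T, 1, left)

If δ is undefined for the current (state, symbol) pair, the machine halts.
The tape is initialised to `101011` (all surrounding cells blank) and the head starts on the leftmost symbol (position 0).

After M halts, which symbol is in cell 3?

1

P | _[1]01011_   read 1 → write 0, move left, go to R
R | [_]001011_   read _ → write 1, move right, go to P
P | 1[0]01011_   read 0 → write _, move right, go to P
P | 1_[0]1011_   read 0 → write _, move right, go to P
P | 1__[1]011_   read 1 → write 0, move left, go to R
R | 1_[_]0011_   read _ → write 1, move right, go to P
P | 1_1[0]011_   read 0 → write _, move right, go to P
P | 1_1_[0]11_   read 0 → write _, move right, go to P
P | 1_1__[1]1_   read 1 → write 0, move left, go to R
R | 1_1_[_]01_   read _ → write 1, move right, go to P
P | 1_1_1[0]1_   read 0 → write _, move right, go to P
P | 1_1_1_[1]_   read 1 → write 0, move left, go to R
R | 1_1_1[_]0_   read _ → write 1, move right, go to P
P | 1_1_11[0]_   read 0 → write _, move right, go to P
P | 1_1_11_[_]   read _ → write 1, move left, go to S
S | 1_1_11[_]1   read _ → write 0, move right, go to T
T | 1_1_110[1]   read 1 → write 1, move left, go to T
T | 1_1_11[0]1   read 0 → write 1, move left, go to S
S | 1_1_1[1]11   read 1 → write _, move left, go to T
T | 1_1_[1]_11   read 1 → write 1, move left, go to T
T | 1_1[_]1_11
Cell 3 holds 1 when M halts.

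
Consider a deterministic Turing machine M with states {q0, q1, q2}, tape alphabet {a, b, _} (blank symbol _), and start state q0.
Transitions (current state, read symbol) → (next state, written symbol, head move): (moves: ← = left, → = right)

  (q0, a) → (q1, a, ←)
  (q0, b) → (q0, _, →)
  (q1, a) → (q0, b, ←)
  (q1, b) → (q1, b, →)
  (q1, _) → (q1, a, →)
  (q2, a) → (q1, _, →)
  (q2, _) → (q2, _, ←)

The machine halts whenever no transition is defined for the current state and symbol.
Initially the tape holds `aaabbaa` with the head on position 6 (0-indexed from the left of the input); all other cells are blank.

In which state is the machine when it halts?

q0

q0 | aaabba[a]_   read a → write a, move ←, go to q1
q1 | aaabb[a]a_   read a → write b, move ←, go to q0
q0 | aaab[b]ba_   read b → write _, move →, go to q0
q0 | aaab_[b]a_   read b → write _, move →, go to q0
q0 | aaab__[a]_   read a → write a, move ←, go to q1
q1 | aaab_[_]a_   read _ → write a, move →, go to q1
q1 | aaab_a[a]_   read a → write b, move ←, go to q0
q0 | aaab_[a]b_   read a → write a, move ←, go to q1
q1 | aaab[_]ab_   read _ → write a, move →, go to q1
q1 | aaaba[a]b_   read a → write b, move ←, go to q0
q0 | aaab[a]bb_   read a → write a, move ←, go to q1
q1 | aaa[b]abb_   read b → write b, move →, go to q1
q1 | aaab[a]bb_   read a → write b, move ←, go to q0
q0 | aaa[b]bbb_   read b → write _, move →, go to q0
q0 | aaa_[b]bb_   read b → write _, move →, go to q0
q0 | aaa__[b]b_   read b → write _, move →, go to q0
q0 | aaa___[b]_   read b → write _, move →, go to q0
q0 | aaa____[_]
No transition is defined for (q0, _); M halts in state q0.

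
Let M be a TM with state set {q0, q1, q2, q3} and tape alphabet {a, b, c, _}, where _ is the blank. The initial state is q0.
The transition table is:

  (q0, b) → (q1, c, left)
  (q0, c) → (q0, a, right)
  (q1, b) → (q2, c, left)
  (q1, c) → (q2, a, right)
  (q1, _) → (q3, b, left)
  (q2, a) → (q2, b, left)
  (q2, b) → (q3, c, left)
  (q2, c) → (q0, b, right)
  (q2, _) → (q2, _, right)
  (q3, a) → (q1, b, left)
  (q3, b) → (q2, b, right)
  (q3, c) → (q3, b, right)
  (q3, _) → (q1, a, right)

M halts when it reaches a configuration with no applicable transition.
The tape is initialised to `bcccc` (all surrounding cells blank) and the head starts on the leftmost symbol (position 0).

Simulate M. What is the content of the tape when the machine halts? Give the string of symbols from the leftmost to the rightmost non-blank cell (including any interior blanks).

state=q0 head=0 tape=___[b]cccc_   (q0,b)→(q1,c,left)
state=q1 head=-1 tape=__[_]ccccc_   (q1,_)→(q3,b,left)
state=q3 head=-2 tape=_[_]bccccc_   (q3,_)→(q1,a,right)
state=q1 head=-1 tape=_a[b]ccccc_   (q1,b)→(q2,c,left)
state=q2 head=-2 tape=_[a]cccccc_   (q2,a)→(q2,b,left)
state=q2 head=-3 tape=[_]bcccccc_   (q2,_)→(q2,_,right)
state=q2 head=-2 tape=_[b]cccccc_   (q2,b)→(q3,c,left)
state=q3 head=-3 tape=[_]ccccccc_   (q3,_)→(q1,a,right)
state=q1 head=-2 tape=a[c]cccccc_   (q1,c)→(q2,a,right)
state=q2 head=-1 tape=aa[c]ccccc_   (q2,c)→(q0,b,right)
state=q0 head=0 tape=aab[c]cccc_   (q0,c)→(q0,a,right)
state=q0 head=1 tape=aaba[c]ccc_   (q0,c)→(q0,a,right)
state=q0 head=2 tape=aabaa[c]cc_   (q0,c)→(q0,a,right)
state=q0 head=3 tape=aabaaa[c]c_   (q0,c)→(q0,a,right)
state=q0 head=4 tape=aabaaaa[c]_   (q0,c)→(q0,a,right)
state=q0 head=5 tape=aabaaaaa[_]
The non-blank tape span at halt is aabaaaaa.

aabaaaaa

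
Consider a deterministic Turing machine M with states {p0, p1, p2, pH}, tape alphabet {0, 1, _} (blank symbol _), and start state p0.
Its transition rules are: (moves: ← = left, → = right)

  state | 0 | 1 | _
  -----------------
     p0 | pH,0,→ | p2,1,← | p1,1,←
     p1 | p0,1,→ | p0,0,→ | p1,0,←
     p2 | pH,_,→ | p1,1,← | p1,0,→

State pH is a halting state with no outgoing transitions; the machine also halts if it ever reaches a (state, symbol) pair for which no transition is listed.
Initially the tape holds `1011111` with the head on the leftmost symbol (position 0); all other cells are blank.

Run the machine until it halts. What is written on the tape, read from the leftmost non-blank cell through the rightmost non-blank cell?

00011111

state=p0 head=0 tape=_[1]011111   (p0,1)→(p2,1,←)
state=p2 head=-1 tape=[_]1011111   (p2,_)→(p1,0,→)
state=p1 head=0 tape=0[1]011111   (p1,1)→(p0,0,→)
state=p0 head=1 tape=00[0]11111   (p0,0)→(pH,0,→)
state=pH head=2 tape=000[1]1111
The non-blank tape span at halt is 00011111.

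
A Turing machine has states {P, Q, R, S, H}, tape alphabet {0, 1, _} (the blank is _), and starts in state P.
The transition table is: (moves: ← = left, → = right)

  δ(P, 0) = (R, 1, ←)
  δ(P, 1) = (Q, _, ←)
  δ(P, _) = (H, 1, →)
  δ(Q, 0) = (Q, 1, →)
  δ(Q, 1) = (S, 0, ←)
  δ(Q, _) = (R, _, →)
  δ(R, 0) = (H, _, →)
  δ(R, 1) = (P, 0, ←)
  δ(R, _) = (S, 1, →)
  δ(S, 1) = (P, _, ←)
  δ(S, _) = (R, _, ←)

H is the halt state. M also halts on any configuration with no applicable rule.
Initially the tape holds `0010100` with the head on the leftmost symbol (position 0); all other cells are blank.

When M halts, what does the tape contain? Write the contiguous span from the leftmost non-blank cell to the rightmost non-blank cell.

10_010100

state=P head=0 tape=__[0]010100   (P,0)→(R,1,←)
state=R head=-1 tape=_[_]1010100   (R,_)→(S,1,→)
state=S head=0 tape=_1[1]010100   (S,1)→(P,_,←)
state=P head=-1 tape=_[1]_010100   (P,1)→(Q,_,←)
state=Q head=-2 tape=[_]__010100   (Q,_)→(R,_,→)
state=R head=-1 tape=_[_]_010100   (R,_)→(S,1,→)
state=S head=0 tape=_1[_]010100   (S,_)→(R,_,←)
state=R head=-1 tape=_[1]_010100   (R,1)→(P,0,←)
state=P head=-2 tape=[_]0_010100   (P,_)→(H,1,→)
state=H head=-1 tape=1[0]_010100
The non-blank tape span at halt is 10_010100.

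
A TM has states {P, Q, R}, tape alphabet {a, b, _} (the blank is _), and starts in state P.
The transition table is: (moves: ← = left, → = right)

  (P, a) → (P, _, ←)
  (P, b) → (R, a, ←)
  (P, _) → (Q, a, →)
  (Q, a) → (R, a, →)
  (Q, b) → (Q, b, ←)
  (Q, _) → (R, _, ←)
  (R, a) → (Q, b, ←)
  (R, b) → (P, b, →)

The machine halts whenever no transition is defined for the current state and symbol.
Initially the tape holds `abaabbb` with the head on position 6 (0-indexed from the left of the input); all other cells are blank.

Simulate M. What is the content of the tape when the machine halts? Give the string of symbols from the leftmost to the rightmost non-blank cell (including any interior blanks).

P | __abaabb[b]   read b → write a, move ←, go to R
R | __abaab[b]a   read b → write b, move →, go to P
P | __abaabb[a]   read a → write _, move ←, go to P
P | __abaab[b]_   read b → write a, move ←, go to R
R | __abaa[b]a_   read b → write b, move →, go to P
P | __abaab[a]_   read a → write _, move ←, go to P
P | __abaa[b]__   read b → write a, move ←, go to R
R | __aba[a]a__   read a → write b, move ←, go to Q
Q | __ab[a]ba__   read a → write a, move →, go to R
R | __aba[b]a__   read b → write b, move →, go to P
P | __abab[a]__   read a → write _, move ←, go to P
P | __aba[b]___   read b → write a, move ←, go to R
R | __ab[a]a___   read a → write b, move ←, go to Q
Q | __a[b]ba___   read b → write b, move ←, go to Q
Q | __[a]bba___   read a → write a, move →, go to R
R | __a[b]ba___   read b → write b, move →, go to P
P | __ab[b]a___   read b → write a, move ←, go to R
R | __a[b]aa___   read b → write b, move →, go to P
P | __ab[a]a___   read a → write _, move ←, go to P
P | __a[b]_a___   read b → write a, move ←, go to R
R | __[a]a_a___   read a → write b, move ←, go to Q
Q | _[_]ba_a___   read _ → write _, move ←, go to R
R | [_]_ba_a___
The non-blank tape span at halt is ba_a.

ba_a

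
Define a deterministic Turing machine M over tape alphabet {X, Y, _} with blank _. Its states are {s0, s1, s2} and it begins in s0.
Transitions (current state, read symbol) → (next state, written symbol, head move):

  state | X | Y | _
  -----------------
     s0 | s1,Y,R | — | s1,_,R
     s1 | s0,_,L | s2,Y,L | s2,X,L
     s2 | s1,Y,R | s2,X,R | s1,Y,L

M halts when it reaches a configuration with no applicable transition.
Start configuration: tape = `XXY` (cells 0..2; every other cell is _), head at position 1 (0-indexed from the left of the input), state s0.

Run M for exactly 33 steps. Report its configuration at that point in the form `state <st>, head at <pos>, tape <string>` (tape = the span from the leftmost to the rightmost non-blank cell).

state s0, head at 4, tape XXXXX_Y

state=s0 head=1 tape=X[X]Y____   (s0,X)→(s1,Y,R)
state=s1 head=2 tape=XY[Y]____   (s1,Y)→(s2,Y,L)
state=s2 head=1 tape=X[Y]Y____   (s2,Y)→(s2,X,R)
state=s2 head=2 tape=XX[Y]____   (s2,Y)→(s2,X,R)
state=s2 head=3 tape=XXX[_]___   (s2,_)→(s1,Y,L)
state=s1 head=2 tape=XX[X]Y___   (s1,X)→(s0,_,L)
state=s0 head=1 tape=X[X]_Y___   (s0,X)→(s1,Y,R)
state=s1 head=2 tape=XY[_]Y___   (s1,_)→(s2,X,L)
state=s2 head=1 tape=X[Y]XY___   (s2,Y)→(s2,X,R)
state=s2 head=2 tape=XX[X]Y___   (s2,X)→(s1,Y,R)
state=s1 head=3 tape=XXY[Y]___   (s1,Y)→(s2,Y,L)
state=s2 head=2 tape=XX[Y]Y___   (s2,Y)→(s2,X,R)
state=s2 head=3 tape=XXX[Y]___   (s2,Y)→(s2,X,R)
state=s2 head=4 tape=XXXX[_]__   (s2,_)→(s1,Y,L)
state=s1 head=3 tape=XXX[X]Y__   (s1,X)→(s0,_,L)
state=s0 head=2 tape=XX[X]_Y__   (s0,X)→(s1,Y,R)
state=s1 head=3 tape=XXY[_]Y__   (s1,_)→(s2,X,L)
state=s2 head=2 tape=XX[Y]XY__   (s2,Y)→(s2,X,R)
state=s2 head=3 tape=XXX[X]Y__   (s2,X)→(s1,Y,R)
state=s1 head=4 tape=XXXY[Y]__   (s1,Y)→(s2,Y,L)
state=s2 head=3 tape=XXX[Y]Y__   (s2,Y)→(s2,X,R)
state=s2 head=4 tape=XXXX[Y]__   (s2,Y)→(s2,X,R)
state=s2 head=5 tape=XXXXX[_]_   (s2,_)→(s1,Y,L)
state=s1 head=4 tape=XXXX[X]Y_   (s1,X)→(s0,_,L)
state=s0 head=3 tape=XXX[X]_Y_   (s0,X)→(s1,Y,R)
state=s1 head=4 tape=XXXY[_]Y_   (s1,_)→(s2,X,L)
state=s2 head=3 tape=XXX[Y]XY_   (s2,Y)→(s2,X,R)
state=s2 head=4 tape=XXXX[X]Y_   (s2,X)→(s1,Y,R)
state=s1 head=5 tape=XXXXY[Y]_   (s1,Y)→(s2,Y,L)
state=s2 head=4 tape=XXXX[Y]Y_   (s2,Y)→(s2,X,R)
state=s2 head=5 tape=XXXXX[Y]_   (s2,Y)→(s2,X,R)
state=s2 head=6 tape=XXXXXX[_]   (s2,_)→(s1,Y,L)
state=s1 head=5 tape=XXXXX[X]Y   (s1,X)→(s0,_,L)
state=s0 head=4 tape=XXXX[X]_Y
After 33 steps: state s0, head at 4, tape XXXXX_Y.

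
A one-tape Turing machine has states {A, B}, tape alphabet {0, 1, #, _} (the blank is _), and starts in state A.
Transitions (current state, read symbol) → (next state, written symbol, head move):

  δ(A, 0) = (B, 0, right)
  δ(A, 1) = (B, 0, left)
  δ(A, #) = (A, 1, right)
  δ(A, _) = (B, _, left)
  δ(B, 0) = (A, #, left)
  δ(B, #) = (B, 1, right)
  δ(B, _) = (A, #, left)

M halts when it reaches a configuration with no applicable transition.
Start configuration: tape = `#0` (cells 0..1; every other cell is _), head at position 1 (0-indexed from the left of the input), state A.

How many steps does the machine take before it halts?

A | #[0]___   read 0 → write 0, move right, go to B
B | #0[_]__   read _ → write #, move left, go to A
A | #[0]#__   read 0 → write 0, move right, go to B
B | #0[#]__   read # → write 1, move right, go to B
B | #01[_]_   read _ → write #, move left, go to A
A | #0[1]#_   read 1 → write 0, move left, go to B
B | #[0]0#_   read 0 → write #, move left, go to A
A | [#]#0#_   read # → write 1, move right, go to A
A | 1[#]0#_   read # → write 1, move right, go to A
A | 11[0]#_   read 0 → write 0, move right, go to B
B | 110[#]_   read # → write 1, move right, go to B
B | 1101[_]   read _ → write #, move left, go to A
A | 110[1]#   read 1 → write 0, move left, go to B
B | 11[0]0#   read 0 → write #, move left, go to A
A | 1[1]#0#   read 1 → write 0, move left, go to B
B | [1]0#0#
M halts after 15 transitions.

15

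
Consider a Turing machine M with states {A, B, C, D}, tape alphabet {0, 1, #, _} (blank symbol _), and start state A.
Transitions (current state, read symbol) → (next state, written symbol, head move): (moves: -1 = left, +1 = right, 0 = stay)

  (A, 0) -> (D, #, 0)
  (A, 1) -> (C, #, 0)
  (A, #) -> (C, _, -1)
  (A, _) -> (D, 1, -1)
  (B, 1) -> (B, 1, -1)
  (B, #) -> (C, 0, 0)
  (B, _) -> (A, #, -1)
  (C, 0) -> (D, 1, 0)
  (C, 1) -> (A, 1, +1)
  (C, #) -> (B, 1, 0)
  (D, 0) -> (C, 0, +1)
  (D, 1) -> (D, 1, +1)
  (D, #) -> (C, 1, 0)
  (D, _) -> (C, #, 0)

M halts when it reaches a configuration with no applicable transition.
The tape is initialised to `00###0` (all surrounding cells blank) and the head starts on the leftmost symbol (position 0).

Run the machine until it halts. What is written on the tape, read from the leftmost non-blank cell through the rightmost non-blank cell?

111110

A | [0]0###0_   read 0 → write #, move 0, go to D
D | [#]0###0_   read # → write 1, move 0, go to C
C | [1]0###0_   read 1 → write 1, move +1, go to A
A | 1[0]###0_   read 0 → write #, move 0, go to D
D | 1[#]###0_   read # → write 1, move 0, go to C
C | 1[1]###0_   read 1 → write 1, move +1, go to A
A | 11[#]##0_   read # → write _, move -1, go to C
C | 1[1]_##0_   read 1 → write 1, move +1, go to A
A | 11[_]##0_   read _ → write 1, move -1, go to D
D | 1[1]1##0_   read 1 → write 1, move +1, go to D
D | 11[1]##0_   read 1 → write 1, move +1, go to D
D | 111[#]#0_   read # → write 1, move 0, go to C
C | 111[1]#0_   read 1 → write 1, move +1, go to A
A | 1111[#]0_   read # → write _, move -1, go to C
C | 111[1]_0_   read 1 → write 1, move +1, go to A
A | 1111[_]0_   read _ → write 1, move -1, go to D
D | 111[1]10_   read 1 → write 1, move +1, go to D
D | 1111[1]0_   read 1 → write 1, move +1, go to D
D | 11111[0]_   read 0 → write 0, move +1, go to C
C | 111110[_]
The non-blank tape span at halt is 111110.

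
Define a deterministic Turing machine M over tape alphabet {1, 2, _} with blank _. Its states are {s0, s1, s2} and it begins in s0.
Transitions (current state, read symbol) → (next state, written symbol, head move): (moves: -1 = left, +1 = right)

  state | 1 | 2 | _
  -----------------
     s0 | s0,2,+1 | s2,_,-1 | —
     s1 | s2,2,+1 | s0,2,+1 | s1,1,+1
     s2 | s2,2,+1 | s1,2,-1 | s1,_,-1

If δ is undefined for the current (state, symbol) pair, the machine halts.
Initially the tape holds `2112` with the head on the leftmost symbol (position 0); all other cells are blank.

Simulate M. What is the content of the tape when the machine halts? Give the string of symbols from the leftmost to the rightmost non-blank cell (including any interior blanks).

state=s0 head=0 tape=___[2]112   (s0,2)→(s2,_,-1)
state=s2 head=-1 tape=__[_]_112   (s2,_)→(s1,_,-1)
state=s1 head=-2 tape=_[_]__112   (s1,_)→(s1,1,+1)
state=s1 head=-1 tape=_1[_]_112   (s1,_)→(s1,1,+1)
state=s1 head=0 tape=_11[_]112   (s1,_)→(s1,1,+1)
state=s1 head=1 tape=_111[1]12   (s1,1)→(s2,2,+1)
state=s2 head=2 tape=_1112[1]2   (s2,1)→(s2,2,+1)
state=s2 head=3 tape=_11122[2]   (s2,2)→(s1,2,-1)
state=s1 head=2 tape=_1112[2]2   (s1,2)→(s0,2,+1)
state=s0 head=3 tape=_11122[2]   (s0,2)→(s2,_,-1)
state=s2 head=2 tape=_1112[2]_   (s2,2)→(s1,2,-1)
state=s1 head=1 tape=_111[2]2_   (s1,2)→(s0,2,+1)
state=s0 head=2 tape=_1112[2]_   (s0,2)→(s2,_,-1)
state=s2 head=1 tape=_111[2]__   (s2,2)→(s1,2,-1)
state=s1 head=0 tape=_11[1]2__   (s1,1)→(s2,2,+1)
state=s2 head=1 tape=_112[2]__   (s2,2)→(s1,2,-1)
state=s1 head=0 tape=_11[2]2__   (s1,2)→(s0,2,+1)
state=s0 head=1 tape=_112[2]__   (s0,2)→(s2,_,-1)
state=s2 head=0 tape=_11[2]___   (s2,2)→(s1,2,-1)
state=s1 head=-1 tape=_1[1]2___   (s1,1)→(s2,2,+1)
state=s2 head=0 tape=_12[2]___   (s2,2)→(s1,2,-1)
state=s1 head=-1 tape=_1[2]2___   (s1,2)→(s0,2,+1)
state=s0 head=0 tape=_12[2]___   (s0,2)→(s2,_,-1)
state=s2 head=-1 tape=_1[2]____   (s2,2)→(s1,2,-1)
state=s1 head=-2 tape=_[1]2____   (s1,1)→(s2,2,+1)
state=s2 head=-1 tape=_2[2]____   (s2,2)→(s1,2,-1)
state=s1 head=-2 tape=_[2]2____   (s1,2)→(s0,2,+1)
state=s0 head=-1 tape=_2[2]____   (s0,2)→(s2,_,-1)
state=s2 head=-2 tape=_[2]_____   (s2,2)→(s1,2,-1)
state=s1 head=-3 tape=[_]2_____   (s1,_)→(s1,1,+1)
state=s1 head=-2 tape=1[2]_____   (s1,2)→(s0,2,+1)
state=s0 head=-1 tape=12[_]____
The non-blank tape span at halt is 12.

12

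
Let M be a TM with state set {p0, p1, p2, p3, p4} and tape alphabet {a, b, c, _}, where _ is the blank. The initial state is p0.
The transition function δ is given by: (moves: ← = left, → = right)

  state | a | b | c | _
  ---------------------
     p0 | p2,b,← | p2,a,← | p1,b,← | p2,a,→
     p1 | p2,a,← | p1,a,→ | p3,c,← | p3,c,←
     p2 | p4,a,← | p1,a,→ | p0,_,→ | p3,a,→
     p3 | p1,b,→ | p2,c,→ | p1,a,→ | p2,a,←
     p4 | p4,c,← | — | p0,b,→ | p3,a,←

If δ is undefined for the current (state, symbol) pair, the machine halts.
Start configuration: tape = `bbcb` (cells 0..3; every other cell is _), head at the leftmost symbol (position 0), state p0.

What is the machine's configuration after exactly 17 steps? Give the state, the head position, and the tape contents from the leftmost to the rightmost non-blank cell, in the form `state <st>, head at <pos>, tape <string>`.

state=p0 head=0 tape=_[b]bcb____   (p0,b)→(p2,a,←)
state=p2 head=-1 tape=[_]abcb____   (p2,_)→(p3,a,→)
state=p3 head=0 tape=a[a]bcb____   (p3,a)→(p1,b,→)
state=p1 head=1 tape=ab[b]cb____   (p1,b)→(p1,a,→)
state=p1 head=2 tape=aba[c]b____   (p1,c)→(p3,c,←)
state=p3 head=1 tape=ab[a]cb____   (p3,a)→(p1,b,→)
state=p1 head=2 tape=abb[c]b____   (p1,c)→(p3,c,←)
state=p3 head=1 tape=ab[b]cb____   (p3,b)→(p2,c,→)
state=p2 head=2 tape=abc[c]b____   (p2,c)→(p0,_,→)
state=p0 head=3 tape=abc_[b]____   (p0,b)→(p2,a,←)
state=p2 head=2 tape=abc[_]a____   (p2,_)→(p3,a,→)
state=p3 head=3 tape=abca[a]____   (p3,a)→(p1,b,→)
state=p1 head=4 tape=abcab[_]___   (p1,_)→(p3,c,←)
state=p3 head=3 tape=abca[b]c___   (p3,b)→(p2,c,→)
state=p2 head=4 tape=abcac[c]___   (p2,c)→(p0,_,→)
state=p0 head=5 tape=abcac_[_]__   (p0,_)→(p2,a,→)
state=p2 head=6 tape=abcac_a[_]_   (p2,_)→(p3,a,→)
state=p3 head=7 tape=abcac_aa[_]
After 17 steps: state p3, head at 7, tape abcac_aa.

state p3, head at 7, tape abcac_aa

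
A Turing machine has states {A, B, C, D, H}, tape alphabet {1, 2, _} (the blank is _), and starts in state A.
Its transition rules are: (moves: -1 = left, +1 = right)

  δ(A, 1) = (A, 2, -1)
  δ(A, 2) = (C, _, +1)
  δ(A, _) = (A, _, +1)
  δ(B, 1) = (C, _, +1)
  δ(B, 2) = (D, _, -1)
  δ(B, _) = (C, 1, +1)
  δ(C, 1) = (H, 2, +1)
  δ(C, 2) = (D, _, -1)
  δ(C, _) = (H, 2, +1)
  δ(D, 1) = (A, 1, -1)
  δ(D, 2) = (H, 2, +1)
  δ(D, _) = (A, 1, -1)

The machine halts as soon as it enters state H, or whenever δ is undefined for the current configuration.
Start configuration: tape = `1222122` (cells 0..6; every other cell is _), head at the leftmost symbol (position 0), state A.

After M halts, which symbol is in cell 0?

state=A head=0 tape=_[1]222122   (A,1)→(A,2,-1)
state=A head=-1 tape=[_]2222122   (A,_)→(A,_,+1)
state=A head=0 tape=_[2]222122   (A,2)→(C,_,+1)
state=C head=1 tape=__[2]22122   (C,2)→(D,_,-1)
state=D head=0 tape=_[_]_22122   (D,_)→(A,1,-1)
state=A head=-1 tape=[_]1_22122   (A,_)→(A,_,+1)
state=A head=0 tape=_[1]_22122   (A,1)→(A,2,-1)
state=A head=-1 tape=[_]2_22122   (A,_)→(A,_,+1)
state=A head=0 tape=_[2]_22122   (A,2)→(C,_,+1)
state=C head=1 tape=__[_]22122   (C,_)→(H,2,+1)
state=H head=2 tape=__2[2]2122
Cell 0 holds _ when M halts.

_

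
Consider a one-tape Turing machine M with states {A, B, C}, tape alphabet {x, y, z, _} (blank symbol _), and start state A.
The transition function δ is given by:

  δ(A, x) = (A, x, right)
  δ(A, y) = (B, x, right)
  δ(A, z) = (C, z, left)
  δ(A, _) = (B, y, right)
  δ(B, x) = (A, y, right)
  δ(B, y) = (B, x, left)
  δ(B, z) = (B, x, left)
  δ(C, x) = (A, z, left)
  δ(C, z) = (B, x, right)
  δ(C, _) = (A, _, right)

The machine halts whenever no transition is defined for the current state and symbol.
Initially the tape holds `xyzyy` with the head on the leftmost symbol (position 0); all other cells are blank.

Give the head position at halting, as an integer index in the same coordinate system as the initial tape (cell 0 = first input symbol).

6

A | [x]yzyy__   read x → write x, move right, go to A
A | x[y]zyy__   read y → write x, move right, go to B
B | xx[z]yy__   read z → write x, move left, go to B
B | x[x]xyy__   read x → write y, move right, go to A
A | xy[x]yy__   read x → write x, move right, go to A
A | xyx[y]y__   read y → write x, move right, go to B
B | xyxx[y]__   read y → write x, move left, go to B
B | xyx[x]x__   read x → write y, move right, go to A
A | xyxy[x]__   read x → write x, move right, go to A
A | xyxyx[_]_   read _ → write y, move right, go to B
B | xyxyxy[_]
At halt the head is at cell 6.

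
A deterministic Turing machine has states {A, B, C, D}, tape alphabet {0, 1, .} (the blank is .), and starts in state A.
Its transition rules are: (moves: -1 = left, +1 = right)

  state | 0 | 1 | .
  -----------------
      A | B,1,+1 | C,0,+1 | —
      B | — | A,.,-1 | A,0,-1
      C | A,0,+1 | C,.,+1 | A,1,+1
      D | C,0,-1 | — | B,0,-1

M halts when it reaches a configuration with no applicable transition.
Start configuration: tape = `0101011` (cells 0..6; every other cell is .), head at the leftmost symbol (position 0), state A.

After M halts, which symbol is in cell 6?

0

A | [0]101011..   read 0 → write 1, move +1, go to B
B | 1[1]01011..   read 1 → write ., move -1, go to A
A | [1].01011..   read 1 → write 0, move +1, go to C
C | 0[.]01011..   read . → write 1, move +1, go to A
A | 01[0]1011..   read 0 → write 1, move +1, go to B
B | 011[1]011..   read 1 → write ., move -1, go to A
A | 01[1].011..   read 1 → write 0, move +1, go to C
C | 010[.]011..   read . → write 1, move +1, go to A
A | 0101[0]11..   read 0 → write 1, move +1, go to B
B | 01011[1]1..   read 1 → write ., move -1, go to A
A | 0101[1].1..   read 1 → write 0, move +1, go to C
C | 01010[.]1..   read . → write 1, move +1, go to A
A | 010101[1]..   read 1 → write 0, move +1, go to C
C | 0101010[.].   read . → write 1, move +1, go to A
A | 01010101[.]
Cell 6 holds 0 when M halts.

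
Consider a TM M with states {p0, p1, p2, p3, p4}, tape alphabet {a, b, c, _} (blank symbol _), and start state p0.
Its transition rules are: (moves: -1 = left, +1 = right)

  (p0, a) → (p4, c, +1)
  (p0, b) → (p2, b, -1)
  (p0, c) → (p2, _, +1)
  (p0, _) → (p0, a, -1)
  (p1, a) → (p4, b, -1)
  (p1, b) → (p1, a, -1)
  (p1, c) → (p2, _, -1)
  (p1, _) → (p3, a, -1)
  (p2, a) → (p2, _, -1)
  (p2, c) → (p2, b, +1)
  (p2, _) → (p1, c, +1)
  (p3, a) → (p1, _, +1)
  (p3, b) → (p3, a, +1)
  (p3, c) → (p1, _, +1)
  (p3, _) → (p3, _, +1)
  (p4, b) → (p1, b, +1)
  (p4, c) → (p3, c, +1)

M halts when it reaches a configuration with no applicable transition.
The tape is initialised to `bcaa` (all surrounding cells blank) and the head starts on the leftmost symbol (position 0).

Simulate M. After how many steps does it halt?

p0 | __[b]caa   read b → write b, move -1, go to p2
p2 | _[_]bcaa   read _ → write c, move +1, go to p1
p1 | _c[b]caa   read b → write a, move -1, go to p1
p1 | _[c]acaa   read c → write _, move -1, go to p2
p2 | [_]_acaa   read _ → write c, move +1, go to p1
p1 | c[_]acaa   read _ → write a, move -1, go to p3
p3 | [c]aacaa   read c → write _, move +1, go to p1
p1 | _[a]acaa   read a → write b, move -1, go to p4
p4 | [_]bacaa
M halts after 8 transitions.

8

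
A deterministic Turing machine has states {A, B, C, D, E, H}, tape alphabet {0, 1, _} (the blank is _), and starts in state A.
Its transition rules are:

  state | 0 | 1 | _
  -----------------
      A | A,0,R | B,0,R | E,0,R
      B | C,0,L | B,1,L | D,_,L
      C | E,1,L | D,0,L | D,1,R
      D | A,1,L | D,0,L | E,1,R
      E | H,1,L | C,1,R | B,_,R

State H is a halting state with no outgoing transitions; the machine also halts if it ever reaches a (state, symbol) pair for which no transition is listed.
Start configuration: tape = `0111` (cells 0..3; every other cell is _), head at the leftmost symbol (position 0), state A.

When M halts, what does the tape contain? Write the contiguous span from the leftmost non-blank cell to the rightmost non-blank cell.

11_1011

A | ___[0]111   read 0 → write 0, move R, go to A
A | ___0[1]11   read 1 → write 0, move R, go to B
B | ___00[1]1   read 1 → write 1, move L, go to B
B | ___0[0]11   read 0 → write 0, move L, go to C
C | ___[0]011   read 0 → write 1, move L, go to E
E | __[_]1011   read _ → write _, move R, go to B
B | ___[1]011   read 1 → write 1, move L, go to B
B | __[_]1011   read _ → write _, move L, go to D
D | _[_]_1011   read _ → write 1, move R, go to E
E | _1[_]1011   read _ → write _, move R, go to B
B | _1_[1]011   read 1 → write 1, move L, go to B
B | _1[_]1011   read _ → write _, move L, go to D
D | _[1]_1011   read 1 → write 0, move L, go to D
D | [_]0_1011   read _ → write 1, move R, go to E
E | 1[0]_1011   read 0 → write 1, move L, go to H
H | [1]1_1011
The non-blank tape span at halt is 11_1011.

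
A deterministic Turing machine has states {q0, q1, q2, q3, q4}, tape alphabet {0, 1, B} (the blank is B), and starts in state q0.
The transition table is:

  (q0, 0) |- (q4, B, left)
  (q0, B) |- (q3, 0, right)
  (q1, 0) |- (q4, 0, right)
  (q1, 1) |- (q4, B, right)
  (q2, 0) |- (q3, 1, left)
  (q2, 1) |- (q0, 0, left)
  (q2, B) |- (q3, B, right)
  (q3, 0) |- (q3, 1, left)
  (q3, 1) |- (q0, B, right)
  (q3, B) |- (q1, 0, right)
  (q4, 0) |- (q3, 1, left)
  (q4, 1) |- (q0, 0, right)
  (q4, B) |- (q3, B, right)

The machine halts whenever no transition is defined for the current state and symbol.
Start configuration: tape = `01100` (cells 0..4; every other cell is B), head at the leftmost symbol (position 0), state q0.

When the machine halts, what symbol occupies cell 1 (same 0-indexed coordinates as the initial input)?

0

q0 | B[0]1100BBB   read 0 → write B, move left, go to q4
q4 | [B]B1100BBB   read B → write B, move right, go to q3
q3 | B[B]1100BBB   read B → write 0, move right, go to q1
q1 | B0[1]100BBB   read 1 → write B, move right, go to q4
q4 | B0B[1]00BBB   read 1 → write 0, move right, go to q0
q0 | B0B0[0]0BBB   read 0 → write B, move left, go to q4
q4 | B0B[0]B0BBB   read 0 → write 1, move left, go to q3
q3 | B0[B]1B0BBB   read B → write 0, move right, go to q1
q1 | B00[1]B0BBB   read 1 → write B, move right, go to q4
q4 | B00B[B]0BBB   read B → write B, move right, go to q3
q3 | B00BB[0]BBB   read 0 → write 1, move left, go to q3
q3 | B00B[B]1BBB   read B → write 0, move right, go to q1
q1 | B00B0[1]BBB   read 1 → write B, move right, go to q4
q4 | B00B0B[B]BB   read B → write B, move right, go to q3
q3 | B00B0BB[B]B   read B → write 0, move right, go to q1
q1 | B00B0BB0[B]
Cell 1 holds 0 when M halts.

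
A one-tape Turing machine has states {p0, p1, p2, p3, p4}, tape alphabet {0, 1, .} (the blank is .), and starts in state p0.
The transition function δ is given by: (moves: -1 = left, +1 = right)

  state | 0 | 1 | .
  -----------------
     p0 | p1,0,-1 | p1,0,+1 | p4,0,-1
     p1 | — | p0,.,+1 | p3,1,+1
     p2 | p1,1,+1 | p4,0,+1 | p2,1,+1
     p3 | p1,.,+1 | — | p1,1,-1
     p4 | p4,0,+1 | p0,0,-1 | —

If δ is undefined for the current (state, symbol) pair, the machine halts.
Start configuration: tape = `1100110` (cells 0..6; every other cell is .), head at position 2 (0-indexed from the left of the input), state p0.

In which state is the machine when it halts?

p1

state=p0 head=2 tape=11[0]0110   (p0,0)→(p1,0,-1)
state=p1 head=1 tape=1[1]00110   (p1,1)→(p0,.,+1)
state=p0 head=2 tape=1.[0]0110   (p0,0)→(p1,0,-1)
state=p1 head=1 tape=1[.]00110   (p1,.)→(p3,1,+1)
state=p3 head=2 tape=11[0]0110   (p3,0)→(p1,.,+1)
state=p1 head=3 tape=11.[0]110
No transition is defined for (p1, 0); M halts in state p1.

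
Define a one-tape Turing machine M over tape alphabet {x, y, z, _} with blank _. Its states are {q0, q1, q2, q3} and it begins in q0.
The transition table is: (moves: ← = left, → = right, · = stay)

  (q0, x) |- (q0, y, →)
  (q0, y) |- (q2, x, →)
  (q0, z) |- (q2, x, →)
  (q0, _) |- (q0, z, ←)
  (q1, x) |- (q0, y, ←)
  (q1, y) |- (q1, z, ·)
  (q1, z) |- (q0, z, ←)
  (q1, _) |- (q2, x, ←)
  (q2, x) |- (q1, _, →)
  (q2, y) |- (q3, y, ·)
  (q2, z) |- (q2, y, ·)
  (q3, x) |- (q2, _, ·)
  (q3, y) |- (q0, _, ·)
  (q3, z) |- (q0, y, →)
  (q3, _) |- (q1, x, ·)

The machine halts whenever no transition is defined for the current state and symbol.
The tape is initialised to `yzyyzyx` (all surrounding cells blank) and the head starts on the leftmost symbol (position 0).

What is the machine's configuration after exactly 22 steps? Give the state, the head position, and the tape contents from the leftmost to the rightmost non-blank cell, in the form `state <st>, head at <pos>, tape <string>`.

state=q0 head=0 tape=[y]zyyzyx   (q0,y)→(q2,x,→)
state=q2 head=1 tape=x[z]yyzyx   (q2,z)→(q2,y,·)
state=q2 head=1 tape=x[y]yyzyx   (q2,y)→(q3,y,·)
state=q3 head=1 tape=x[y]yyzyx   (q3,y)→(q0,_,·)
state=q0 head=1 tape=x[_]yyzyx   (q0,_)→(q0,z,←)
state=q0 head=0 tape=[x]zyyzyx   (q0,x)→(q0,y,→)
state=q0 head=1 tape=y[z]yyzyx   (q0,z)→(q2,x,→)
state=q2 head=2 tape=yx[y]yzyx   (q2,y)→(q3,y,·)
state=q3 head=2 tape=yx[y]yzyx   (q3,y)→(q0,_,·)
state=q0 head=2 tape=yx[_]yzyx   (q0,_)→(q0,z,←)
state=q0 head=1 tape=y[x]zyzyx   (q0,x)→(q0,y,→)
state=q0 head=2 tape=yy[z]yzyx   (q0,z)→(q2,x,→)
state=q2 head=3 tape=yyx[y]zyx   (q2,y)→(q3,y,·)
state=q3 head=3 tape=yyx[y]zyx   (q3,y)→(q0,_,·)
state=q0 head=3 tape=yyx[_]zyx   (q0,_)→(q0,z,←)
state=q0 head=2 tape=yy[x]zzyx   (q0,x)→(q0,y,→)
state=q0 head=3 tape=yyy[z]zyx   (q0,z)→(q2,x,→)
state=q2 head=4 tape=yyyx[z]yx   (q2,z)→(q2,y,·)
state=q2 head=4 tape=yyyx[y]yx   (q2,y)→(q3,y,·)
state=q3 head=4 tape=yyyx[y]yx   (q3,y)→(q0,_,·)
state=q0 head=4 tape=yyyx[_]yx   (q0,_)→(q0,z,←)
state=q0 head=3 tape=yyy[x]zyx   (q0,x)→(q0,y,→)
state=q0 head=4 tape=yyyy[z]yx
After 22 steps: state q0, head at 4, tape yyyyzyx.

state q0, head at 4, tape yyyyzyx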